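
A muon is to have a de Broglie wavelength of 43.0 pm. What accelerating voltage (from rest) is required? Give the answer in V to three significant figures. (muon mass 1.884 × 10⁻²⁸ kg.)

V = 3.93 V

p = h/λ = 6.626 × 10⁻³⁴ / 4.300 × 10⁻¹¹ = 1.541 × 10⁻²³ kg·m/s.
KE = p²/(2m) = 6.302 × 10⁻¹⁹ J.
V = KE/e = 6.302 × 10⁻¹⁹ / (1.602 × 10⁻¹⁹) = 3.93 V.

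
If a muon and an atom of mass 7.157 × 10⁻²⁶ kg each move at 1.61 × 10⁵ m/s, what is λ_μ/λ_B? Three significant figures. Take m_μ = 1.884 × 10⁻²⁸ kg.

At fixed v, p = mv so λ = h/(mv) ∝ 1/m.
λ_μ/λ_B = m_B/m_μ = 7.157 × 10⁻²⁶/1.884 × 10⁻²⁸ = 380.

λ_μ/λ_B = 380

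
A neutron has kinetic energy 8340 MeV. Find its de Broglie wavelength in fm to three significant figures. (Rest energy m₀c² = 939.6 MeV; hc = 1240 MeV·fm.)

Total energy E = KE + m₀c² = 8340 + 939.6 = 9279.6 MeV.
(pc)² = E² − (m₀c²)² = (9279.6)² − (939.6)² = 8.523 × 10⁷ MeV², so pc = 9232 MeV.
λ = hc/(pc) = 1240 MeV·fm / 9232 MeV = 0.134 fm.

λ = 0.134 fm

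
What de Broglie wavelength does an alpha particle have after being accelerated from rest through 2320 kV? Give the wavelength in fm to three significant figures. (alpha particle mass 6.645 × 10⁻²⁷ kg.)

λ = 6.67 fm

KE = 2eV = 2 × 1.602 × 10⁻¹⁹ × 2.320 × 10⁶ = 7.433 × 10⁻¹³ J.
p = √(2mKE) = √(2 × 6.645 × 10⁻²⁷ × 7.433 × 10⁻¹³) = 9.939 × 10⁻²⁰ kg·m/s.
λ = h/p = 6.626 × 10⁻³⁴ / 9.939 × 10⁻²⁰ = 6.67 × 10⁻¹⁵ m = 6.67 fm.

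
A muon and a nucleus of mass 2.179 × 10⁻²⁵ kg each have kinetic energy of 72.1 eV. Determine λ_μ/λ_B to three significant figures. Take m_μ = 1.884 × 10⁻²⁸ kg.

λ_μ/λ_B = 34.0

At fixed KE, p = √(2mKE) so λ = h/p ∝ 1/√m.
λ_μ/λ_B = √(m_B/m_μ) = √(2.179 × 10⁻²⁵/1.884 × 10⁻²⁸) = √(1157) = 34.0.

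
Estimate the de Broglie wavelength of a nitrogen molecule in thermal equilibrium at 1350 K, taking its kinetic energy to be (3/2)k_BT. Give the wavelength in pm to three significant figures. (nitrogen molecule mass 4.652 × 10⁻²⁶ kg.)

λ = 13.0 pm

KE = (3/2)k_BT = 1.5 × 1.381 × 10⁻²³ × 1350 = 2.797 × 10⁻²⁰ J.
p = √(2mKE) = √(2 × 4.652 × 10⁻²⁶ × 2.797 × 10⁻²⁰) = 5.101 × 10⁻²³ kg·m/s.
λ = h/p = 1.30 × 10⁻¹¹ m = 13.0 pm.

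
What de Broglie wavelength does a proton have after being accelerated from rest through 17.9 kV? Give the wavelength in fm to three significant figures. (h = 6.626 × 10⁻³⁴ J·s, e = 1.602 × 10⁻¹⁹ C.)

λ = 214 fm

KE = eV = 1.602 × 10⁻¹⁹ × 1.790 × 10⁴ = 2.868 × 10⁻¹⁵ J.
p = √(2mKE) = √(2 × 1.673 × 10⁻²⁷ × 2.868 × 10⁻¹⁵) = 3.098 × 10⁻²¹ kg·m/s.
λ = h/p = 6.626 × 10⁻³⁴ / 3.098 × 10⁻²¹ = 2.14 × 10⁻¹³ m = 214 fm.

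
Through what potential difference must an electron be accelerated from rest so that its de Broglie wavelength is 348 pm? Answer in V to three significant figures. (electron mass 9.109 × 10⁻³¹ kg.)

V = 12.4 V

p = h/λ = 6.626 × 10⁻³⁴ / 3.480 × 10⁻¹⁰ = 1.904 × 10⁻²⁴ kg·m/s.
KE = p²/(2m) = 1.990 × 10⁻¹⁸ J.
V = KE/e = 1.990 × 10⁻¹⁸ / (1.602 × 10⁻¹⁹) = 12.4 V.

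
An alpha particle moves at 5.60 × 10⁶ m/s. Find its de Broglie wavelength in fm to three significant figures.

λ = 17.8 fm

p = mv = 6.645 × 10⁻²⁷ × 5.60 × 10⁶ = 3.721 × 10⁻²⁰ kg·m/s.
λ = h/p = 6.626 × 10⁻³⁴ / 3.721 × 10⁻²⁰ = 1.78 × 10⁻¹⁴ m = 17.8 fm.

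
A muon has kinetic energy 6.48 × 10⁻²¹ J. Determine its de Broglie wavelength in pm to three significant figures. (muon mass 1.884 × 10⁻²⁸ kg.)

p = √(2mKE) = √(2 × 1.884 × 10⁻²⁸ × 6.480 × 10⁻²¹) = 1.563 × 10⁻²⁴ kg·m/s.
λ = h/p = 6.626 × 10⁻³⁴ / 1.563 × 10⁻²⁴ = 4.24 × 10⁻¹⁰ m = 424 pm.

λ = 424 pm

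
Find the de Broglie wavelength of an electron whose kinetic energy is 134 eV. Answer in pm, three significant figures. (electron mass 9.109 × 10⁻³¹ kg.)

λ = 106 pm

KE = 134 eV = 2.147 × 10⁻¹⁷ J.
p = √(2mKE) = √(2 × 9.109 × 10⁻³¹ × 2.147 × 10⁻¹⁷) = 6.254 × 10⁻²⁴ kg·m/s.
λ = h/p = 6.626 × 10⁻³⁴ / 6.254 × 10⁻²⁴ = 1.06 × 10⁻¹⁰ m = 106 pm.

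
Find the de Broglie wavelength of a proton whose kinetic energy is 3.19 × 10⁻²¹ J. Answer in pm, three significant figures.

p = √(2mKE) = √(2 × 1.673 × 10⁻²⁷ × 3.190 × 10⁻²¹) = 3.267 × 10⁻²⁴ kg·m/s.
λ = h/p = 6.626 × 10⁻³⁴ / 3.267 × 10⁻²⁴ = 2.03 × 10⁻¹⁰ m = 203 pm.

λ = 203 pm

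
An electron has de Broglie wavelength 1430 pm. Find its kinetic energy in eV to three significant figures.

KE = 0.736 eV

p = h/λ = 6.626 × 10⁻³⁴ / 1.430 × 10⁻⁹ = 4.634 × 10⁻²⁵ kg·m/s.
KE = p²/(2m) = (4.634 × 10⁻²⁵)² / (2 × 9.109 × 10⁻³¹) = 1.179 × 10⁻¹⁹ J = 0.736 eV.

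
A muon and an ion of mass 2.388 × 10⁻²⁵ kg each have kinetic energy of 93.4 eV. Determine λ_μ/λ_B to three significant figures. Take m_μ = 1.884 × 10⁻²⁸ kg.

λ_μ/λ_B = 35.6

At fixed KE, p = √(2mKE) so λ = h/p ∝ 1/√m.
λ_μ/λ_B = √(m_B/m_μ) = √(2.388 × 10⁻²⁵/1.884 × 10⁻²⁸) = √(1268) = 35.6.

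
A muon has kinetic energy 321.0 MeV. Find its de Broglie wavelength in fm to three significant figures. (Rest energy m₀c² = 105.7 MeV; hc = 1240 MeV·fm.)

Total energy E = KE + m₀c² = 321.0 + 105.7 = 426.7 MeV.
(pc)² = E² − (m₀c²)² = (426.7)² − (105.7)² = 1.709 × 10⁵ MeV², so pc = 413.4 MeV.
λ = hc/(pc) = 1240 MeV·fm / 413.4 MeV = 3.00 fm.

λ = 3.00 fm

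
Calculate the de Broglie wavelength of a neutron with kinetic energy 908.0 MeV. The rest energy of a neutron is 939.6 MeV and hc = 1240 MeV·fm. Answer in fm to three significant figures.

Total energy E = KE + m₀c² = 908.0 + 939.6 = 1847.6 MeV.
(pc)² = E² − (m₀c²)² = (1847.6)² − (939.6)² = 2.531 × 10⁶ MeV², so pc = 1591 MeV.
λ = hc/(pc) = 1240 MeV·fm / 1591 MeV = 0.779 fm.

λ = 0.779 fm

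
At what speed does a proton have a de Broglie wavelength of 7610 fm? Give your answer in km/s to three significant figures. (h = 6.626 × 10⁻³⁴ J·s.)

p = h/λ = 6.626 × 10⁻³⁴ / 7.610 × 10⁻¹² = 8.707 × 10⁻²³ kg·m/s.
v = p/m = 8.707 × 10⁻²³ / 1.673 × 10⁻²⁷ = 5.20 × 10⁴ m/s = 52.0 km/s.

v = 52.0 km/s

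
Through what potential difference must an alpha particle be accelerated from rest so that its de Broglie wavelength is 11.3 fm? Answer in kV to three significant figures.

p = h/λ = 6.626 × 10⁻³⁴ / 1.130 × 10⁻¹⁴ = 5.864 × 10⁻²⁰ kg·m/s.
KE = p²/(2m) = 2.587 × 10⁻¹³ J.
V = KE/2e = 2.587 × 10⁻¹³ / (2 × 1.602 × 10⁻¹⁹) = 807 kV.

V = 807 kV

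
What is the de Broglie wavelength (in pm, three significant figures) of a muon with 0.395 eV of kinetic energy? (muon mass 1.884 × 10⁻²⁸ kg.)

KE = 0.395 eV = 6.328 × 10⁻²⁰ J.
p = √(2mKE) = √(2 × 1.884 × 10⁻²⁸ × 6.328 × 10⁻²⁰) = 4.883 × 10⁻²⁴ kg·m/s.
λ = h/p = 6.626 × 10⁻³⁴ / 4.883 × 10⁻²⁴ = 1.36 × 10⁻¹⁰ m = 136 pm.

λ = 136 pm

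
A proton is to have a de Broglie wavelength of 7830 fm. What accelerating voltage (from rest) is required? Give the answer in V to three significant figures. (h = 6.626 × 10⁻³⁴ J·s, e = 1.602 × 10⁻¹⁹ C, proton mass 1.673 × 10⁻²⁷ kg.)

p = h/λ = 6.626 × 10⁻³⁴ / 7.830 × 10⁻¹² = 8.462 × 10⁻²³ kg·m/s.
KE = p²/(2m) = 2.140 × 10⁻¹⁸ J.
V = KE/e = 2.140 × 10⁻¹⁸ / (1.602 × 10⁻¹⁹) = 13.4 V.

V = 13.4 V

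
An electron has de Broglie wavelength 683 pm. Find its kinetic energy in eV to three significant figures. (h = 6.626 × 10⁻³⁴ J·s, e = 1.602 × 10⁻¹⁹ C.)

p = h/λ = 6.626 × 10⁻³⁴ / 6.830 × 10⁻¹⁰ = 9.701 × 10⁻²⁵ kg·m/s.
KE = p²/(2m) = (9.701 × 10⁻²⁵)² / (2 × 9.109 × 10⁻³¹) = 5.166 × 10⁻¹⁹ J = 3.22 eV.

KE = 3.22 eV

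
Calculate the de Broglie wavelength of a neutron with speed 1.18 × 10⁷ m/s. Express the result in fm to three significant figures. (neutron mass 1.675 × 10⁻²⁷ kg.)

p = mv = 1.675 × 10⁻²⁷ × 1.18 × 10⁷ = 1.976 × 10⁻²⁰ kg·m/s.
λ = h/p = 6.626 × 10⁻³⁴ / 1.976 × 10⁻²⁰ = 3.35 × 10⁻¹⁴ m = 33.5 fm.

λ = 33.5 fm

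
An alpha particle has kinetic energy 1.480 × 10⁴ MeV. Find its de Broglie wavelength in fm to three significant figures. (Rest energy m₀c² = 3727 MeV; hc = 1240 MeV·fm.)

Total energy E = KE + m₀c² = 1.480 × 10⁴ + 3727 = 18527 MeV.
(pc)² = E² − (m₀c²)² = (18527)² − (3727)² = 3.294 × 10⁸ MeV², so pc = 1.815 × 10⁴ MeV.
λ = hc/(pc) = 1240 MeV·fm / 1.815 × 10⁴ MeV = 0.0683 fm.

λ = 0.0683 fm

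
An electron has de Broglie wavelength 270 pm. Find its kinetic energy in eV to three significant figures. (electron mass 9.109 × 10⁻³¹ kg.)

p = h/λ = 6.626 × 10⁻³⁴ / 2.700 × 10⁻¹⁰ = 2.454 × 10⁻²⁴ kg·m/s.
KE = p²/(2m) = (2.454 × 10⁻²⁴)² / (2 × 9.109 × 10⁻³¹) = 3.306 × 10⁻¹⁸ J = 20.6 eV.

KE = 20.6 eV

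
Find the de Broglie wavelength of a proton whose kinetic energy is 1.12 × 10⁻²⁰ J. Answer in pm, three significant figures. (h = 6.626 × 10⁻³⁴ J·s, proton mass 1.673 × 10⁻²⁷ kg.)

λ = 108 pm

p = √(2mKE) = √(2 × 1.673 × 10⁻²⁷ × 1.120 × 10⁻²⁰) = 6.122 × 10⁻²⁴ kg·m/s.
λ = h/p = 6.626 × 10⁻³⁴ / 6.122 × 10⁻²⁴ = 1.08 × 10⁻¹⁰ m = 108 pm.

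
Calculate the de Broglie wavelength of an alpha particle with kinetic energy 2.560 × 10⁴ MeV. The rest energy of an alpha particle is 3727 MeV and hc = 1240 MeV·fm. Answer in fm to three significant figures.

λ = 0.0426 fm

Total energy E = KE + m₀c² = 2.560 × 10⁴ + 3727 = 29327 MeV.
(pc)² = E² − (m₀c²)² = (29327)² − (3727)² = 8.462 × 10⁸ MeV², so pc = 2.909 × 10⁴ MeV.
λ = hc/(pc) = 1240 MeV·fm / 2.909 × 10⁴ MeV = 0.0426 fm.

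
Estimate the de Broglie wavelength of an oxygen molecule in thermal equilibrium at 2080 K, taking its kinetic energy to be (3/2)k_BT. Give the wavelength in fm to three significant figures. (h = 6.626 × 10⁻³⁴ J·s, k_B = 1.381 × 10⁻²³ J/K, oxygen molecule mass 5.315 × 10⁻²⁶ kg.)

KE = (3/2)k_BT = 1.5 × 1.381 × 10⁻²³ × 2080 = 4.309 × 10⁻²⁰ J.
p = √(2mKE) = √(2 × 5.315 × 10⁻²⁶ × 4.309 × 10⁻²⁰) = 6.768 × 10⁻²³ kg·m/s.
λ = h/p = 9.79 × 10⁻¹² m = 9790 fm.

λ = 9790 fm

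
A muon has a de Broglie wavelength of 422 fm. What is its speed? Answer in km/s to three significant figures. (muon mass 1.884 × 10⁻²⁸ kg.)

p = h/λ = 6.626 × 10⁻³⁴ / 4.220 × 10⁻¹³ = 1.570 × 10⁻²¹ kg·m/s.
v = p/m = 1.570 × 10⁻²¹ / 1.884 × 10⁻²⁸ = 8.33 × 10⁶ m/s = 8330 km/s.

v = 8330 km/s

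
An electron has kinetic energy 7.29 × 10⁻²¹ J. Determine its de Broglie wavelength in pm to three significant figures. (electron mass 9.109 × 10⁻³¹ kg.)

p = √(2mKE) = √(2 × 9.109 × 10⁻³¹ × 7.290 × 10⁻²¹) = 1.152 × 10⁻²⁵ kg·m/s.
λ = h/p = 6.626 × 10⁻³⁴ / 1.152 × 10⁻²⁵ = 5.75 × 10⁻⁹ m = 5750 pm.

λ = 5750 pm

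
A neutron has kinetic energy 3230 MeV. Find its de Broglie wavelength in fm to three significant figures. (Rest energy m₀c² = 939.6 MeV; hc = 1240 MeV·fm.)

λ = 0.305 fm

Total energy E = KE + m₀c² = 3230 + 939.6 = 4169.6 MeV.
(pc)² = E² − (m₀c²)² = (4169.6)² − (939.6)² = 1.650 × 10⁷ MeV², so pc = 4062 MeV.
λ = hc/(pc) = 1240 MeV·fm / 4062 MeV = 0.305 fm.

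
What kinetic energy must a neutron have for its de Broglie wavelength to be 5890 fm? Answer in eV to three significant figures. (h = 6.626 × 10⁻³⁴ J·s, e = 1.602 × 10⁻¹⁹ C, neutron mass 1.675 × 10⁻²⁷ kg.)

p = h/λ = 6.626 × 10⁻³⁴ / 5.890 × 10⁻¹² = 1.125 × 10⁻²² kg·m/s.
KE = p²/(2m) = (1.125 × 10⁻²²)² / (2 × 1.675 × 10⁻²⁷) = 3.778 × 10⁻¹⁸ J = 23.6 eV.

KE = 23.6 eV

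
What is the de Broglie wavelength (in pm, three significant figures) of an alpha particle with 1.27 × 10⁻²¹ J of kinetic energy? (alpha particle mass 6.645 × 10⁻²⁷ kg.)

p = √(2mKE) = √(2 × 6.645 × 10⁻²⁷ × 1.270 × 10⁻²¹) = 4.108 × 10⁻²⁴ kg·m/s.
λ = h/p = 6.626 × 10⁻³⁴ / 4.108 × 10⁻²⁴ = 1.61 × 10⁻¹⁰ m = 161 pm.

λ = 161 pm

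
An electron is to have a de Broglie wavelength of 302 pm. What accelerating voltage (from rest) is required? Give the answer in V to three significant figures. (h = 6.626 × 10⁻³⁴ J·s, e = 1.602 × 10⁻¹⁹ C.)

p = h/λ = 6.626 × 10⁻³⁴ / 3.020 × 10⁻¹⁰ = 2.194 × 10⁻²⁴ kg·m/s.
KE = p²/(2m) = 2.642 × 10⁻¹⁸ J.
V = KE/e = 2.642 × 10⁻¹⁸ / (1.602 × 10⁻¹⁹) = 16.5 V.

V = 16.5 V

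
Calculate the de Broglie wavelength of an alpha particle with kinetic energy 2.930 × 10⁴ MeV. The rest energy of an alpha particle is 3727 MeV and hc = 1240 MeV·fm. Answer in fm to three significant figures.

Total energy E = KE + m₀c² = 2.930 × 10⁴ + 3727 = 33027 MeV.
(pc)² = E² − (m₀c²)² = (33027)² − (3727)² = 1.077 × 10⁹ MeV², so pc = 3.282 × 10⁴ MeV.
λ = hc/(pc) = 1240 MeV·fm / 3.282 × 10⁴ MeV = 0.0378 fm.

λ = 0.0378 fm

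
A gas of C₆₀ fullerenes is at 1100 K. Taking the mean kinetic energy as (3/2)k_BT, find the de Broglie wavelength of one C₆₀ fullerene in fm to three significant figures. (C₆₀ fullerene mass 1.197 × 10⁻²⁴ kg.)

λ = 2840 fm

KE = (3/2)k_BT = 1.5 × 1.381 × 10⁻²³ × 1100 = 2.279 × 10⁻²⁰ J.
p = √(2mKE) = √(2 × 1.197 × 10⁻²⁴ × 2.279 × 10⁻²⁰) = 2.336 × 10⁻²² kg·m/s.
λ = h/p = 2.84 × 10⁻¹² m = 2840 fm.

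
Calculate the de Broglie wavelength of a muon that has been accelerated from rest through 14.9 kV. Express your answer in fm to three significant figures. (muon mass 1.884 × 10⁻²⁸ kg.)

λ = 699 fm

KE = eV = 1.602 × 10⁻¹⁹ × 1.490 × 10⁴ = 2.387 × 10⁻¹⁵ J.
p = √(2mKE) = √(2 × 1.884 × 10⁻²⁸ × 2.387 × 10⁻¹⁵) = 9.484 × 10⁻²² kg·m/s.
λ = h/p = 6.626 × 10⁻³⁴ / 9.484 × 10⁻²² = 6.99 × 10⁻¹³ m = 699 fm.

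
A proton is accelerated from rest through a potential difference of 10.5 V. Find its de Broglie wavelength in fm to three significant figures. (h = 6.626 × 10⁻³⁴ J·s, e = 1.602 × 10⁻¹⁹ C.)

λ = 8830 fm

KE = eV = 1.602 × 10⁻¹⁹ × 10.50 = 1.682 × 10⁻¹⁸ J.
p = √(2mKE) = √(2 × 1.673 × 10⁻²⁷ × 1.682 × 10⁻¹⁸) = 7.502 × 10⁻²³ kg·m/s.
λ = h/p = 6.626 × 10⁻³⁴ / 7.502 × 10⁻²³ = 8.83 × 10⁻¹² m = 8830 fm.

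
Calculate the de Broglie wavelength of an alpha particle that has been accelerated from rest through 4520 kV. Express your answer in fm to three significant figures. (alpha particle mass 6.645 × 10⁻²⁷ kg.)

λ = 4.78 fm

KE = 2eV = 2 × 1.602 × 10⁻¹⁹ × 4.520 × 10⁶ = 1.448 × 10⁻¹² J.
p = √(2mKE) = √(2 × 6.645 × 10⁻²⁷ × 1.448 × 10⁻¹²) = 1.387 × 10⁻¹⁹ kg·m/s.
λ = h/p = 6.626 × 10⁻³⁴ / 1.387 × 10⁻¹⁹ = 4.78 × 10⁻¹⁵ m = 4.78 fm.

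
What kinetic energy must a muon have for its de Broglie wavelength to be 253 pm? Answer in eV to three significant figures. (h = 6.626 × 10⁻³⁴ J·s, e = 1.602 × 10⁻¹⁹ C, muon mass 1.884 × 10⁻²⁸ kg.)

p = h/λ = 6.626 × 10⁻³⁴ / 2.530 × 10⁻¹⁰ = 2.619 × 10⁻²⁴ kg·m/s.
KE = p²/(2m) = (2.619 × 10⁻²⁴)² / (2 × 1.884 × 10⁻²⁸) = 1.820 × 10⁻²⁰ J = 0.114 eV.

KE = 0.114 eV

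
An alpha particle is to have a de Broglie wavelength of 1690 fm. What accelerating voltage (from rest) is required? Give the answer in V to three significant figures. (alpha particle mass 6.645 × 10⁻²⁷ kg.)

V = 36.1 V

p = h/λ = 6.626 × 10⁻³⁴ / 1.690 × 10⁻¹² = 3.921 × 10⁻²² kg·m/s.
KE = p²/(2m) = 1.157 × 10⁻¹⁷ J.
V = KE/2e = 1.157 × 10⁻¹⁷ / (2 × 1.602 × 10⁻¹⁹) = 36.1 V.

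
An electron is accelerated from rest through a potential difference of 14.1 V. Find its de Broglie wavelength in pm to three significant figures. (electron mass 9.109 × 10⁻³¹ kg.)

λ = 327 pm

KE = eV = 1.602 × 10⁻¹⁹ × 14.10 = 2.259 × 10⁻¹⁸ J.
p = √(2mKE) = √(2 × 9.109 × 10⁻³¹ × 2.259 × 10⁻¹⁸) = 2.029 × 10⁻²⁴ kg·m/s.
λ = h/p = 6.626 × 10⁻³⁴ / 2.029 × 10⁻²⁴ = 3.27 × 10⁻¹⁰ m = 327 pm.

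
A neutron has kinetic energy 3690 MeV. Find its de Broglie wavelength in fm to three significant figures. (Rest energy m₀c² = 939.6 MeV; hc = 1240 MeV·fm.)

Total energy E = KE + m₀c² = 3690 + 939.6 = 4629.6 MeV.
(pc)² = E² − (m₀c²)² = (4629.6)² − (939.6)² = 2.055 × 10⁷ MeV², so pc = 4533 MeV.
λ = hc/(pc) = 1240 MeV·fm / 4533 MeV = 0.274 fm.

λ = 0.274 fm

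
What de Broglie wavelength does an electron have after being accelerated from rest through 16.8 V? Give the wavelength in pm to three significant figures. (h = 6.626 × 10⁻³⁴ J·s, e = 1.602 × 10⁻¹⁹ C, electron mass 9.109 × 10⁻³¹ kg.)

KE = eV = 1.602 × 10⁻¹⁹ × 16.80 = 2.691 × 10⁻¹⁸ J.
p = √(2mKE) = √(2 × 9.109 × 10⁻³¹ × 2.691 × 10⁻¹⁸) = 2.214 × 10⁻²⁴ kg·m/s.
λ = h/p = 6.626 × 10⁻³⁴ / 2.214 × 10⁻²⁴ = 2.99 × 10⁻¹⁰ m = 299 pm.

λ = 299 pm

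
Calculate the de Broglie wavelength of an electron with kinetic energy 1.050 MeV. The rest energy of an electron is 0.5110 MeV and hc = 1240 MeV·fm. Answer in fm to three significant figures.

λ = 841 fm

Total energy E = KE + m₀c² = 1.050 + 0.5110 = 1.5610 MeV.
(pc)² = E² − (m₀c²)² = (1.5610)² − (0.5110)² = 2.176 MeV², so pc = 1.475 MeV.
λ = hc/(pc) = 1240 MeV·fm / 1.475 MeV = 841 fm.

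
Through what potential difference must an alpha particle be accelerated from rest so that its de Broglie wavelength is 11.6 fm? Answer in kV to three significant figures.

V = 766 kV

p = h/λ = 6.626 × 10⁻³⁴ / 1.160 × 10⁻¹⁴ = 5.712 × 10⁻²⁰ kg·m/s.
KE = p²/(2m) = 2.455 × 10⁻¹³ J.
V = KE/2e = 2.455 × 10⁻¹³ / (2 × 1.602 × 10⁻¹⁹) = 766 kV.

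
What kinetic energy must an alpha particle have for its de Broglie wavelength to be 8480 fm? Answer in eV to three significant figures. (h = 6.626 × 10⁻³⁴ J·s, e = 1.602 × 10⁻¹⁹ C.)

p = h/λ = 6.626 × 10⁻³⁴ / 8.480 × 10⁻¹² = 7.814 × 10⁻²³ kg·m/s.
KE = p²/(2m) = (7.814 × 10⁻²³)² / (2 × 6.645 × 10⁻²⁷) = 4.594 × 10⁻¹⁹ J = 2.87 eV.

KE = 2.87 eV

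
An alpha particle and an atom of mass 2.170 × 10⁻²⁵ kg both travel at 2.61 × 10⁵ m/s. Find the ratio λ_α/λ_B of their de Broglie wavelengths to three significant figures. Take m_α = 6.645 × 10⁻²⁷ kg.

At fixed v, p = mv so λ = h/(mv) ∝ 1/m.
λ_α/λ_B = m_B/m_α = 2.170 × 10⁻²⁵/6.645 × 10⁻²⁷ = 32.7.

λ_α/λ_B = 32.7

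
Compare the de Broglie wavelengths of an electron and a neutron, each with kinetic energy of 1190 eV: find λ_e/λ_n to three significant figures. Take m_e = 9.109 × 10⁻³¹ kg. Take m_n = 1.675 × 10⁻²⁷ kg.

At fixed KE, p = √(2mKE) so λ = h/p ∝ 1/√m.
λ_e/λ_n = √(m_n/m_e) = √(1.675 × 10⁻²⁷/9.109 × 10⁻³¹) = √(1839) = 42.9.

λ_e/λ_n = 42.9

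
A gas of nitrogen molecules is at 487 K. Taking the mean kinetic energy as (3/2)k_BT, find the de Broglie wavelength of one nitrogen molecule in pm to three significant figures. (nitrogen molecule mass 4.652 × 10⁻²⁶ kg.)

KE = (3/2)k_BT = 1.5 × 1.381 × 10⁻²³ × 487 = 1.009 × 10⁻²⁰ J.
p = √(2mKE) = √(2 × 4.652 × 10⁻²⁶ × 1.009 × 10⁻²⁰) = 3.064 × 10⁻²³ kg·m/s.
λ = h/p = 2.16 × 10⁻¹¹ m = 21.6 pm.

λ = 21.6 pm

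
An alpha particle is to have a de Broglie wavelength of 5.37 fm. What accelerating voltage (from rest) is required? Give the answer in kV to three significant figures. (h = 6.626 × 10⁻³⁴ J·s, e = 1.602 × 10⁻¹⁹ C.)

V = 3580 kV

p = h/λ = 6.626 × 10⁻³⁴ / 5.370 × 10⁻¹⁵ = 1.234 × 10⁻¹⁹ kg·m/s.
KE = p²/(2m) = 1.146 × 10⁻¹² J.
V = KE/2e = 1.146 × 10⁻¹² / (2 × 1.602 × 10⁻¹⁹) = 3580 kV.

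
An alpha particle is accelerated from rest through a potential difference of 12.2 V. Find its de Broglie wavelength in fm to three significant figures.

KE = 2eV = 2 × 1.602 × 10⁻¹⁹ × 12.20 = 3.909 × 10⁻¹⁸ J.
p = √(2mKE) = √(2 × 6.645 × 10⁻²⁷ × 3.909 × 10⁻¹⁸) = 2.279 × 10⁻²² kg·m/s.
λ = h/p = 6.626 × 10⁻³⁴ / 2.279 × 10⁻²² = 2.91 × 10⁻¹² m = 2910 fm.

λ = 2910 fm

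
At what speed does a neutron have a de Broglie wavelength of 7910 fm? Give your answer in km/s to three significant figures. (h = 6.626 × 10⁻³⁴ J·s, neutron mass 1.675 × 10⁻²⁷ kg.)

p = h/λ = 6.626 × 10⁻³⁴ / 7.910 × 10⁻¹² = 8.377 × 10⁻²³ kg·m/s.
v = p/m = 8.377 × 10⁻²³ / 1.675 × 10⁻²⁷ = 5.00 × 10⁴ m/s = 50.0 km/s.

v = 50.0 km/s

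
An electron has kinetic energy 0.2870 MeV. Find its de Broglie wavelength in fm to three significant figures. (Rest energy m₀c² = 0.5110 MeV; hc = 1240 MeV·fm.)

Total energy E = KE + m₀c² = 0.2870 + 0.5110 = 0.7980 MeV.
(pc)² = E² − (m₀c²)² = (0.7980)² − (0.5110)² = 0.3757 MeV², so pc = 0.6129 MeV.
λ = hc/(pc) = 1240 MeV·fm / 0.6129 MeV = 2020 fm.

λ = 2020 fm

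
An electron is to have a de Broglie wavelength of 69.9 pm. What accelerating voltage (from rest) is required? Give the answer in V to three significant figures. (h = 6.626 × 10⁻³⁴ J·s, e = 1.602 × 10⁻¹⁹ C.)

V = 308 V

p = h/λ = 6.626 × 10⁻³⁴ / 6.990 × 10⁻¹¹ = 9.479 × 10⁻²⁴ kg·m/s.
KE = p²/(2m) = 4.932 × 10⁻¹⁷ J.
V = KE/e = 4.932 × 10⁻¹⁷ / (1.602 × 10⁻¹⁹) = 308 V.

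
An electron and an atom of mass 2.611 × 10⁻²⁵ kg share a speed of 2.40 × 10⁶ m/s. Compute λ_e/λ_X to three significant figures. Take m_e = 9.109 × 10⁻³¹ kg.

λ_e/λ_X = 2.87 × 10⁵

At fixed v, p = mv so λ = h/(mv) ∝ 1/m.
λ_e/λ_X = m_X/m_e = 2.611 × 10⁻²⁵/9.109 × 10⁻³¹ = 2.87 × 10⁵.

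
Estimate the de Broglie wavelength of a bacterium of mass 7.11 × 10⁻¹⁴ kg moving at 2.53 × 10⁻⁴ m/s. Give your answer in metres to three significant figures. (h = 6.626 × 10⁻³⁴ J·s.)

λ = 3.68 × 10⁻¹⁷ m

p = mv = 7.11 × 10⁻¹⁴ × 2.53 × 10⁻⁴ = 1.799 × 10⁻¹⁷ kg·m/s.
λ = h/p = 6.626 × 10⁻³⁴ / 1.799 × 10⁻¹⁷ = 3.68 × 10⁻¹⁷ m.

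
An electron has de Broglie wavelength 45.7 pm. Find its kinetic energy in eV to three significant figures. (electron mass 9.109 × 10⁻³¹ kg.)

p = h/λ = 6.626 × 10⁻³⁴ / 4.570 × 10⁻¹¹ = 1.450 × 10⁻²³ kg·m/s.
KE = p²/(2m) = (1.450 × 10⁻²³)² / (2 × 9.109 × 10⁻³¹) = 1.154 × 10⁻¹⁶ J = 720 eV.

KE = 720 eV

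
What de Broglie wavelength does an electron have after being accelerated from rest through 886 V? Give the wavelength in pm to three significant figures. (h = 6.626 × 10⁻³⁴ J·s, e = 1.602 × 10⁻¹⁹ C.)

λ = 41.2 pm

KE = eV = 1.602 × 10⁻¹⁹ × 886.0 = 1.419 × 10⁻¹⁶ J.
p = √(2mKE) = √(2 × 9.109 × 10⁻³¹ × 1.419 × 10⁻¹⁶) = 1.608 × 10⁻²³ kg·m/s.
λ = h/p = 6.626 × 10⁻³⁴ / 1.608 × 10⁻²³ = 4.12 × 10⁻¹¹ m = 41.2 pm.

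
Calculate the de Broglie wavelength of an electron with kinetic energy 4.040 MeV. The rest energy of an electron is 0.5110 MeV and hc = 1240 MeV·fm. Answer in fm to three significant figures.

λ = 274 fm

Total energy E = KE + m₀c² = 4.040 + 0.5110 = 4.5510 MeV.
(pc)² = E² − (m₀c²)² = (4.5510)² − (0.5110)² = 20.45 MeV², so pc = 4.522 MeV.
λ = hc/(pc) = 1240 MeV·fm / 4.522 MeV = 274 fm.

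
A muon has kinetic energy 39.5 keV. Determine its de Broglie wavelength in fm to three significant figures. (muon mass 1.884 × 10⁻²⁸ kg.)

λ = 429 fm

KE = 39.5 keV = 6.328 × 10⁻¹⁵ J.
p = √(2mKE) = √(2 × 1.884 × 10⁻²⁸ × 6.328 × 10⁻¹⁵) = 1.544 × 10⁻²¹ kg·m/s.
λ = h/p = 6.626 × 10⁻³⁴ / 1.544 × 10⁻²¹ = 4.29 × 10⁻¹³ m = 429 fm.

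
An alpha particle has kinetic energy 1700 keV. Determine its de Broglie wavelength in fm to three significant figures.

KE = 1700 keV = 2.723 × 10⁻¹³ J.
p = √(2mKE) = √(2 × 6.645 × 10⁻²⁷ × 2.723 × 10⁻¹³) = 6.016 × 10⁻²⁰ kg·m/s.
λ = h/p = 6.626 × 10⁻³⁴ / 6.016 × 10⁻²⁰ = 1.10 × 10⁻¹⁴ m = 11.0 fm.

λ = 11.0 fm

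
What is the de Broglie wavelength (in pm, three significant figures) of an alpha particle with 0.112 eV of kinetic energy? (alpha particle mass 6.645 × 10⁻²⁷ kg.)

KE = 0.112 eV = 1.794 × 10⁻²⁰ J.
p = √(2mKE) = √(2 × 6.645 × 10⁻²⁷ × 1.794 × 10⁻²⁰) = 1.544 × 10⁻²³ kg·m/s.
λ = h/p = 6.626 × 10⁻³⁴ / 1.544 × 10⁻²³ = 4.29 × 10⁻¹¹ m = 42.9 pm.

λ = 42.9 pm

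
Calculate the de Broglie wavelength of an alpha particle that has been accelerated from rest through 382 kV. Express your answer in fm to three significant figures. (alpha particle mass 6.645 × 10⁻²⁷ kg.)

KE = 2eV = 2 × 1.602 × 10⁻¹⁹ × 3.820 × 10⁵ = 1.224 × 10⁻¹³ J.
p = √(2mKE) = √(2 × 6.645 × 10⁻²⁷ × 1.224 × 10⁻¹³) = 4.033 × 10⁻²⁰ kg·m/s.
λ = h/p = 6.626 × 10⁻³⁴ / 4.033 × 10⁻²⁰ = 1.64 × 10⁻¹⁴ m = 16.4 fm.

λ = 16.4 fm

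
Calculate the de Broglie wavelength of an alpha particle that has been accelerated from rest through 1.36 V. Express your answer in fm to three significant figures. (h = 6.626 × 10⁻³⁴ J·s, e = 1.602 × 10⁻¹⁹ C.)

KE = 2eV = 2 × 1.602 × 10⁻¹⁹ × 1.360 = 4.357 × 10⁻¹⁹ J.
p = √(2mKE) = √(2 × 6.645 × 10⁻²⁷ × 4.357 × 10⁻¹⁹) = 7.610 × 10⁻²³ kg·m/s.
λ = h/p = 6.626 × 10⁻³⁴ / 7.610 × 10⁻²³ = 8.71 × 10⁻¹² m = 8710 fm.

λ = 8710 fm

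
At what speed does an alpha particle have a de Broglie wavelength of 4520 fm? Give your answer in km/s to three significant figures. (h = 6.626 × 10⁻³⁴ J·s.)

p = h/λ = 6.626 × 10⁻³⁴ / 4.520 × 10⁻¹² = 1.466 × 10⁻²² kg·m/s.
v = p/m = 1.466 × 10⁻²² / 6.645 × 10⁻²⁷ = 2.21 × 10⁴ m/s = 22.1 km/s.

v = 22.1 km/s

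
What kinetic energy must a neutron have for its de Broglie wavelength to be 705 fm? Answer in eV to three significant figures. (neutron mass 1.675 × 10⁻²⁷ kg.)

p = h/λ = 6.626 × 10⁻³⁴ / 7.050 × 10⁻¹³ = 9.399 × 10⁻²² kg·m/s.
KE = p²/(2m) = (9.399 × 10⁻²²)² / (2 × 1.675 × 10⁻²⁷) = 2.637 × 10⁻¹⁶ J = 1650 eV.

KE = 1650 eV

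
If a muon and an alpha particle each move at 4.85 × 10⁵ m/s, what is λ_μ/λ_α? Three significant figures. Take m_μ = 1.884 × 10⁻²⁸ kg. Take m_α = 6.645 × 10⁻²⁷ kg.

At fixed v, p = mv so λ = h/(mv) ∝ 1/m.
λ_μ/λ_α = m_α/m_μ = 6.645 × 10⁻²⁷/1.884 × 10⁻²⁸ = 35.3.

λ_μ/λ_α = 35.3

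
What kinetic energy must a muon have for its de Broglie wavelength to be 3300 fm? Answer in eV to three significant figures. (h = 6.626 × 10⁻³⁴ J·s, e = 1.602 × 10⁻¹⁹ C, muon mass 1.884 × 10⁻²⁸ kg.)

p = h/λ = 6.626 × 10⁻³⁴ / 3.300 × 10⁻¹² = 2.008 × 10⁻²² kg·m/s.
KE = p²/(2m) = (2.008 × 10⁻²²)² / (2 × 1.884 × 10⁻²⁸) = 1.070 × 10⁻¹⁶ J = 668 eV.

KE = 668 eV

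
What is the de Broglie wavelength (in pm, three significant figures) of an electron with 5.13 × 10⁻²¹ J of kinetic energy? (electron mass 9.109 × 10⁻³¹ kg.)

λ = 6850 pm

p = √(2mKE) = √(2 × 9.109 × 10⁻³¹ × 5.130 × 10⁻²¹) = 9.667 × 10⁻²⁶ kg·m/s.
λ = h/p = 6.626 × 10⁻³⁴ / 9.667 × 10⁻²⁶ = 6.85 × 10⁻⁹ m = 6850 pm.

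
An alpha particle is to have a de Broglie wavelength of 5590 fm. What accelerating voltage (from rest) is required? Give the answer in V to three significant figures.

V = 3.30 V

p = h/λ = 6.626 × 10⁻³⁴ / 5.590 × 10⁻¹² = 1.185 × 10⁻²² kg·m/s.
KE = p²/(2m) = 1.057 × 10⁻¹⁸ J.
V = KE/2e = 1.057 × 10⁻¹⁸ / (2 × 1.602 × 10⁻¹⁹) = 3.30 V.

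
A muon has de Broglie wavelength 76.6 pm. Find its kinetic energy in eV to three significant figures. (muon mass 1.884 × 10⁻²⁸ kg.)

p = h/λ = 6.626 × 10⁻³⁴ / 7.660 × 10⁻¹¹ = 8.650 × 10⁻²⁴ kg·m/s.
KE = p²/(2m) = (8.650 × 10⁻²⁴)² / (2 × 1.884 × 10⁻²⁸) = 1.986 × 10⁻¹⁹ J = 1.24 eV.

KE = 1.24 eV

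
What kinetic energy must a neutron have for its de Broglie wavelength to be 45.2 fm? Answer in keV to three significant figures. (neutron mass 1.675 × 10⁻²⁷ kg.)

KE = 400 keV

p = h/λ = 6.626 × 10⁻³⁴ / 4.520 × 10⁻¹⁴ = 1.466 × 10⁻²⁰ kg·m/s.
KE = p²/(2m) = (1.466 × 10⁻²⁰)² / (2 × 1.675 × 10⁻²⁷) = 6.415 × 10⁻¹⁴ J = 400 keV.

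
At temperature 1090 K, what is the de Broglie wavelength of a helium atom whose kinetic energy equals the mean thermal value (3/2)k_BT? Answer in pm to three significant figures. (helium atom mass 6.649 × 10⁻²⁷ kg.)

λ = 38.2 pm

KE = (3/2)k_BT = 1.5 × 1.381 × 10⁻²³ × 1090 = 2.258 × 10⁻²⁰ J.
p = √(2mKE) = √(2 × 6.649 × 10⁻²⁷ × 2.258 × 10⁻²⁰) = 1.733 × 10⁻²³ kg·m/s.
λ = h/p = 3.82 × 10⁻¹¹ m = 38.2 pm.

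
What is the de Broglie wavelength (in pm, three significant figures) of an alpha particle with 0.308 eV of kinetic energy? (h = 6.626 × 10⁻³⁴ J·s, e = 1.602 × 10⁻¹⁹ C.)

KE = 0.308 eV = 4.934 × 10⁻²⁰ J.
p = √(2mKE) = √(2 × 6.645 × 10⁻²⁷ × 4.934 × 10⁻²⁰) = 2.561 × 10⁻²³ kg·m/s.
λ = h/p = 6.626 × 10⁻³⁴ / 2.561 × 10⁻²³ = 2.59 × 10⁻¹¹ m = 25.9 pm.

λ = 25.9 pm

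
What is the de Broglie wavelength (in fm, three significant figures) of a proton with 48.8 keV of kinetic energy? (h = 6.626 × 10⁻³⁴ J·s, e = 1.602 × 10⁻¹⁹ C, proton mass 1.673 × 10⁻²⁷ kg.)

λ = 130 fm

KE = 48.8 keV = 7.818 × 10⁻¹⁵ J.
p = √(2mKE) = √(2 × 1.673 × 10⁻²⁷ × 7.818 × 10⁻¹⁵) = 5.115 × 10⁻²¹ kg·m/s.
λ = h/p = 6.626 × 10⁻³⁴ / 5.115 × 10⁻²¹ = 1.30 × 10⁻¹³ m = 130 fm.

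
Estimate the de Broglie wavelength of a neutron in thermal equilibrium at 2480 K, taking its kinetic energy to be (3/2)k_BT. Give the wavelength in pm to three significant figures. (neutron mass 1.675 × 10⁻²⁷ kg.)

KE = (3/2)k_BT = 1.5 × 1.381 × 10⁻²³ × 2480 = 5.137 × 10⁻²⁰ J.
p = √(2mKE) = √(2 × 1.675 × 10⁻²⁷ × 5.137 × 10⁻²⁰) = 1.312 × 10⁻²³ kg·m/s.
λ = h/p = 5.05 × 10⁻¹¹ m = 50.5 pm.

λ = 50.5 pm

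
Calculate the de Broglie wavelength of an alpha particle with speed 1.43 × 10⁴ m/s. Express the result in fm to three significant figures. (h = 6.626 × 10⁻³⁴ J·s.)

λ = 6970 fm

p = mv = 6.645 × 10⁻²⁷ × 1.43 × 10⁴ = 9.502 × 10⁻²³ kg·m/s.
λ = h/p = 6.626 × 10⁻³⁴ / 9.502 × 10⁻²³ = 6.97 × 10⁻¹² m = 6970 fm.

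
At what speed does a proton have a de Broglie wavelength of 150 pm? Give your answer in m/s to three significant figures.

p = h/λ = 6.626 × 10⁻³⁴ / 1.500 × 10⁻¹⁰ = 4.417 × 10⁻²⁴ kg·m/s.
v = p/m = 4.417 × 10⁻²⁴ / 1.673 × 10⁻²⁷ = 2.64 × 10³ m/s = 2640 m/s.

v = 2640 m/s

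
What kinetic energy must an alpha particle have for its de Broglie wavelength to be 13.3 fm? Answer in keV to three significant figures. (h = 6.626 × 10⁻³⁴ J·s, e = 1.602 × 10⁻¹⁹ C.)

p = h/λ = 6.626 × 10⁻³⁴ / 1.330 × 10⁻¹⁴ = 4.982 × 10⁻²⁰ kg·m/s.
KE = p²/(2m) = (4.982 × 10⁻²⁰)² / (2 × 6.645 × 10⁻²⁷) = 1.868 × 10⁻¹³ J = 1170 keV.

KE = 1170 keV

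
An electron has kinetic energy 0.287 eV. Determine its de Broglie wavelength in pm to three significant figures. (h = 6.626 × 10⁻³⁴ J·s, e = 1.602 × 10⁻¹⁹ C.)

λ = 2290 pm

KE = 0.287 eV = 4.598 × 10⁻²⁰ J.
p = √(2mKE) = √(2 × 9.109 × 10⁻³¹ × 4.598 × 10⁻²⁰) = 2.894 × 10⁻²⁵ kg·m/s.
λ = h/p = 6.626 × 10⁻³⁴ / 2.894 × 10⁻²⁵ = 2.29 × 10⁻⁹ m = 2290 pm.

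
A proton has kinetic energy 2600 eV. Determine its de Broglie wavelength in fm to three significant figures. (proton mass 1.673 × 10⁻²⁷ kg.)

λ = 561 fm

KE = 2600 eV = 4.165 × 10⁻¹⁶ J.
p = √(2mKE) = √(2 × 1.673 × 10⁻²⁷ × 4.165 × 10⁻¹⁶) = 1.181 × 10⁻²¹ kg·m/s.
λ = h/p = 6.626 × 10⁻³⁴ / 1.181 × 10⁻²¹ = 5.61 × 10⁻¹³ m = 561 fm.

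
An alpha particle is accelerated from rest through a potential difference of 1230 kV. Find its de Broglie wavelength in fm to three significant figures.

KE = 2eV = 2 × 1.602 × 10⁻¹⁹ × 1.230 × 10⁶ = 3.941 × 10⁻¹³ J.
p = √(2mKE) = √(2 × 6.645 × 10⁻²⁷ × 3.941 × 10⁻¹³) = 7.237 × 10⁻²⁰ kg·m/s.
λ = h/p = 6.626 × 10⁻³⁴ / 7.237 × 10⁻²⁰ = 9.16 × 10⁻¹⁵ m = 9.16 fm.

λ = 9.16 fm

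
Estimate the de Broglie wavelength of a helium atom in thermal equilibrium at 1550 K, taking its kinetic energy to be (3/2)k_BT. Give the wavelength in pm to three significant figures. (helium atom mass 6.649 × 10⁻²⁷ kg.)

λ = 32.1 pm

KE = (3/2)k_BT = 1.5 × 1.381 × 10⁻²³ × 1550 = 3.211 × 10⁻²⁰ J.
p = √(2mKE) = √(2 × 6.649 × 10⁻²⁷ × 3.211 × 10⁻²⁰) = 2.066 × 10⁻²³ kg·m/s.
λ = h/p = 3.21 × 10⁻¹¹ m = 32.1 pm.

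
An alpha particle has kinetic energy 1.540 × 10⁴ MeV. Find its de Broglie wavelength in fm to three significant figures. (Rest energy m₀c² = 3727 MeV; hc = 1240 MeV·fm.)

Total energy E = KE + m₀c² = 1.540 × 10⁴ + 3727 = 19127 MeV.
(pc)² = E² − (m₀c²)² = (19127)² − (3727)² = 3.520 × 10⁸ MeV², so pc = 1.876 × 10⁴ MeV.
λ = hc/(pc) = 1240 MeV·fm / 1.876 × 10⁴ MeV = 0.0661 fm.

λ = 0.0661 fm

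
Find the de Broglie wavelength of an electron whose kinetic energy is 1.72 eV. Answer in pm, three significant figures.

KE = 1.72 eV = 2.755 × 10⁻¹⁹ J.
p = √(2mKE) = √(2 × 9.109 × 10⁻³¹ × 2.755 × 10⁻¹⁹) = 7.085 × 10⁻²⁵ kg·m/s.
λ = h/p = 6.626 × 10⁻³⁴ / 7.085 × 10⁻²⁵ = 9.35 × 10⁻¹⁰ m = 935 pm.

λ = 935 pm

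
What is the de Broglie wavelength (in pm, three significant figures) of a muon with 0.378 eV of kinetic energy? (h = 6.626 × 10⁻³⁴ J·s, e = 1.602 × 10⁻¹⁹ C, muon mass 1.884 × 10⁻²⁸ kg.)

KE = 0.378 eV = 6.056 × 10⁻²⁰ J.
p = √(2mKE) = √(2 × 1.884 × 10⁻²⁸ × 6.056 × 10⁻²⁰) = 4.777 × 10⁻²⁴ kg·m/s.
λ = h/p = 6.626 × 10⁻³⁴ / 4.777 × 10⁻²⁴ = 1.39 × 10⁻¹⁰ m = 139 pm.

λ = 139 pm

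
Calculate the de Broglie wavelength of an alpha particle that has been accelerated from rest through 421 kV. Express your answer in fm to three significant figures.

λ = 15.6 fm

KE = 2eV = 2 × 1.602 × 10⁻¹⁹ × 4.210 × 10⁵ = 1.349 × 10⁻¹³ J.
p = √(2mKE) = √(2 × 6.645 × 10⁻²⁷ × 1.349 × 10⁻¹³) = 4.234 × 10⁻²⁰ kg·m/s.
λ = h/p = 6.626 × 10⁻³⁴ / 4.234 × 10⁻²⁰ = 1.56 × 10⁻¹⁴ m = 15.6 fm.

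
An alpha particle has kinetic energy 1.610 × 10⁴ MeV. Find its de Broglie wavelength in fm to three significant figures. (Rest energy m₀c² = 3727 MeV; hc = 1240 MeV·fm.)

λ = 0.0637 fm

Total energy E = KE + m₀c² = 1.610 × 10⁴ + 3727 = 19827 MeV.
(pc)² = E² − (m₀c²)² = (19827)² − (3727)² = 3.792 × 10⁸ MeV², so pc = 1.947 × 10⁴ MeV.
λ = hc/(pc) = 1240 MeV·fm / 1.947 × 10⁴ MeV = 0.0637 fm.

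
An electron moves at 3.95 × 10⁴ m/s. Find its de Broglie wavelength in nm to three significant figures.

p = mv = 9.109 × 10⁻³¹ × 3.95 × 10⁴ = 3.598 × 10⁻²⁶ kg·m/s.
λ = h/p = 6.626 × 10⁻³⁴ / 3.598 × 10⁻²⁶ = 1.84 × 10⁻⁸ m = 18.4 nm.

λ = 18.4 nm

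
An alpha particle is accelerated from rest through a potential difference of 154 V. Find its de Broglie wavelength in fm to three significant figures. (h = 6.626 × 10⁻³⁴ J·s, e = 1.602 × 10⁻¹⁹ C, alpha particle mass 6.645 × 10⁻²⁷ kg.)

KE = 2eV = 2 × 1.602 × 10⁻¹⁹ × 154.0 = 4.934 × 10⁻¹⁷ J.
p = √(2mKE) = √(2 × 6.645 × 10⁻²⁷ × 4.934 × 10⁻¹⁷) = 8.098 × 10⁻²² kg·m/s.
λ = h/p = 6.626 × 10⁻³⁴ / 8.098 × 10⁻²² = 8.18 × 10⁻¹³ m = 818 fm.

λ = 818 fm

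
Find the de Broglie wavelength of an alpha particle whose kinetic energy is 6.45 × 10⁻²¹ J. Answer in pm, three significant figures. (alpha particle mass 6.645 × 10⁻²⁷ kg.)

p = √(2mKE) = √(2 × 6.645 × 10⁻²⁷ × 6.450 × 10⁻²¹) = 9.259 × 10⁻²⁴ kg·m/s.
λ = h/p = 6.626 × 10⁻³⁴ / 9.259 × 10⁻²⁴ = 7.16 × 10⁻¹¹ m = 71.6 pm.

λ = 71.6 pm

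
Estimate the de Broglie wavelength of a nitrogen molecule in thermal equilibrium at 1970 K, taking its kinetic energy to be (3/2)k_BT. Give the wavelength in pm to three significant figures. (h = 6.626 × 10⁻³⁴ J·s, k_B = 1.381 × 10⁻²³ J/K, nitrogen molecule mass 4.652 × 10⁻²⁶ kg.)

λ = 10.8 pm

KE = (3/2)k_BT = 1.5 × 1.381 × 10⁻²³ × 1970 = 4.081 × 10⁻²⁰ J.
p = √(2mKE) = √(2 × 4.652 × 10⁻²⁶ × 4.081 × 10⁻²⁰) = 6.162 × 10⁻²³ kg·m/s.
λ = h/p = 1.08 × 10⁻¹¹ m = 10.8 pm.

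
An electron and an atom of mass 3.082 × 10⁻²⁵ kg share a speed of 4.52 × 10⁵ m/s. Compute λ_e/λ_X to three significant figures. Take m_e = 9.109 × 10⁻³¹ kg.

At fixed v, p = mv so λ = h/(mv) ∝ 1/m.
λ_e/λ_X = m_X/m_e = 3.082 × 10⁻²⁵/9.109 × 10⁻³¹ = 3.38 × 10⁵.

λ_e/λ_X = 3.38 × 10⁵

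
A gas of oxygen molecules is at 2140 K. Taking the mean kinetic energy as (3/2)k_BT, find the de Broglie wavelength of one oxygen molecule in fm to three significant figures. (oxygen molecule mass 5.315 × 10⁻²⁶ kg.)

λ = 9650 fm

KE = (3/2)k_BT = 1.5 × 1.381 × 10⁻²³ × 2140 = 4.433 × 10⁻²⁰ J.
p = √(2mKE) = √(2 × 5.315 × 10⁻²⁶ × 4.433 × 10⁻²⁰) = 6.865 × 10⁻²³ kg·m/s.
λ = h/p = 9.65 × 10⁻¹² m = 9650 fm.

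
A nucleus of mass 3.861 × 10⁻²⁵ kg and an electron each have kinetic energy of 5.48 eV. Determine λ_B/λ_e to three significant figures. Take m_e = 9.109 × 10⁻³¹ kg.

At fixed KE, p = √(2mKE) so λ = h/p ∝ 1/√m.
λ_B/λ_e = √(m_e/m_B) = √(9.109 × 10⁻³¹/3.861 × 10⁻²⁵) = √(2.359 × 10⁻⁶) = 1.54 × 10⁻³.

λ_B/λ_e = 1.54 × 10⁻³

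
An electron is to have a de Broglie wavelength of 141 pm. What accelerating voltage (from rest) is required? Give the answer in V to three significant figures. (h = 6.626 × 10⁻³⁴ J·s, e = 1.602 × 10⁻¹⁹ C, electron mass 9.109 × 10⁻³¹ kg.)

V = 75.7 V

p = h/λ = 6.626 × 10⁻³⁴ / 1.410 × 10⁻¹⁰ = 4.699 × 10⁻²⁴ kg·m/s.
KE = p²/(2m) = 1.212 × 10⁻¹⁷ J.
V = KE/e = 1.212 × 10⁻¹⁷ / (1.602 × 10⁻¹⁹) = 75.7 V.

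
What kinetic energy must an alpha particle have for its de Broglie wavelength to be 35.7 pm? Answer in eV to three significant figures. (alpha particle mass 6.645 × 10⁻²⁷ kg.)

p = h/λ = 6.626 × 10⁻³⁴ / 3.570 × 10⁻¹¹ = 1.856 × 10⁻²³ kg·m/s.
KE = p²/(2m) = (1.856 × 10⁻²³)² / (2 × 6.645 × 10⁻²⁷) = 2.592 × 10⁻²⁰ J = 0.162 eV.

KE = 0.162 eV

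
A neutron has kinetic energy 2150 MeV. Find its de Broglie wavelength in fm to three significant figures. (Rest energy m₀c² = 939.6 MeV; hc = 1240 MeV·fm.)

λ = 0.421 fm

Total energy E = KE + m₀c² = 2150 + 939.6 = 3089.6 MeV.
(pc)² = E² − (m₀c²)² = (3089.6)² − (939.6)² = 8.663 × 10⁶ MeV², so pc = 2943 MeV.
λ = hc/(pc) = 1240 MeV·fm / 2943 MeV = 0.421 fm.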